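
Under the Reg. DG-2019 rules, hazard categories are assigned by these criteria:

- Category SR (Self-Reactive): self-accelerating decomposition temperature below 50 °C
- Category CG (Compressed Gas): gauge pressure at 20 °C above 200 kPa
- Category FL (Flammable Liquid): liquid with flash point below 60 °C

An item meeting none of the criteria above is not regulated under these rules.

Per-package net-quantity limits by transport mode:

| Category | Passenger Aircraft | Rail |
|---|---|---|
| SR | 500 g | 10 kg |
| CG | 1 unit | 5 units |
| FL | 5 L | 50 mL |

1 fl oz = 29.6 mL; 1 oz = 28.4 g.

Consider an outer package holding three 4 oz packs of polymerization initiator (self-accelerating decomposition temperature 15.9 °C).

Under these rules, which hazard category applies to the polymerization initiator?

Category SR

Self-accelerating decomposition temperature 15.9 °C meets the Category SR criterion (Self-Reactive), so the polymerization initiator is Category SR.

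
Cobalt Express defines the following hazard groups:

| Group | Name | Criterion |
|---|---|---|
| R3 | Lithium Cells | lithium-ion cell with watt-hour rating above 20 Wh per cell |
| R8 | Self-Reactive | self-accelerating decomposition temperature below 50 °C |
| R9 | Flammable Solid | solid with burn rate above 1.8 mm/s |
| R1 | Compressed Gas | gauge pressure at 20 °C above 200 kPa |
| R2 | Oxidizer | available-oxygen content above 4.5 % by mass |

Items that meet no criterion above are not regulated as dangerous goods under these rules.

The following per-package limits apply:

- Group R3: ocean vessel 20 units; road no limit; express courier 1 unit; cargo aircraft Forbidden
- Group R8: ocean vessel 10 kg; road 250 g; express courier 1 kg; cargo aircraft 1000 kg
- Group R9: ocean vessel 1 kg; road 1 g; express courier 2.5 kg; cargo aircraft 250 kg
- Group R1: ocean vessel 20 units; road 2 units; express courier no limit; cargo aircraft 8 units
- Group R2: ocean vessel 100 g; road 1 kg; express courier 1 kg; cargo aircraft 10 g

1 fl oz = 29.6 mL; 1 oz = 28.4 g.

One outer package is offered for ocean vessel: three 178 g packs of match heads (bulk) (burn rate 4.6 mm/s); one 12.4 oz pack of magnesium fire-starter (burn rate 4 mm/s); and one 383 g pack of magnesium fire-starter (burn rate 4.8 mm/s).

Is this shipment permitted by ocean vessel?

No

The match heads (bulk) have burn rate 4.6 mm/s, which is > 1.8 mm/s, so they are Group R9 (Flammable Solid).
With burn rate 4 mm/s (> 1.8 mm/s), the magnesium fire-starter falls in Group R9.
The magnesium fire-starter has burn rate 4.8 mm/s, which is > 1.8 mm/s, so it is Group R9 (Flammable Solid).
Total Group R9: (three 178 g packs = 534 g) + (one 12.4 oz pack = 352.16 g) + 383 g = 1269.16 g.
That exceeds the Group R9 ocean vessel limit of 1 kg.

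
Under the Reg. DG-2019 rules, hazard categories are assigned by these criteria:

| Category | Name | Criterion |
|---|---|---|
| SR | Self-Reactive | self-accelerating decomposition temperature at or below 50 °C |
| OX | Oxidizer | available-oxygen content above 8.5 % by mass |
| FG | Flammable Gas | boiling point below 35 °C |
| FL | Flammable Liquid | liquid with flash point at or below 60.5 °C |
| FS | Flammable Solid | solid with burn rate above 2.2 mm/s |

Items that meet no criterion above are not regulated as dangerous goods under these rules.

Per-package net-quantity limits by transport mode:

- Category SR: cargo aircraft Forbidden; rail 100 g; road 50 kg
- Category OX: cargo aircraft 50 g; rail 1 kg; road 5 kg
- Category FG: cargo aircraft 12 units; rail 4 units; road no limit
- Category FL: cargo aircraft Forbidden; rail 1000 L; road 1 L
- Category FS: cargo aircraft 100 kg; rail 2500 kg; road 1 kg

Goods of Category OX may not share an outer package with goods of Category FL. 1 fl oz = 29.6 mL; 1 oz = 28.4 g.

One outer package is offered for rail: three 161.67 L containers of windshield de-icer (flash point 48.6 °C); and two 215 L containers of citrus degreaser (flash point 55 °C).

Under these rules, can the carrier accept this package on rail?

Yes

With flash point 48.6 °C (≤ 60.5 °C), the windshield de-icer falls in Category FL.
Citrus degreaser: flash point 55 °C ≤ 60.5 °C → Category FL (Flammable Liquid).
Total Category FL: (three 161.67 L containers = 485.01 L) + (two 215 L containers = 430 L) = 915.01 L.
915.01 L ≤ 1000 L (rail limit, Category FL) — within limit.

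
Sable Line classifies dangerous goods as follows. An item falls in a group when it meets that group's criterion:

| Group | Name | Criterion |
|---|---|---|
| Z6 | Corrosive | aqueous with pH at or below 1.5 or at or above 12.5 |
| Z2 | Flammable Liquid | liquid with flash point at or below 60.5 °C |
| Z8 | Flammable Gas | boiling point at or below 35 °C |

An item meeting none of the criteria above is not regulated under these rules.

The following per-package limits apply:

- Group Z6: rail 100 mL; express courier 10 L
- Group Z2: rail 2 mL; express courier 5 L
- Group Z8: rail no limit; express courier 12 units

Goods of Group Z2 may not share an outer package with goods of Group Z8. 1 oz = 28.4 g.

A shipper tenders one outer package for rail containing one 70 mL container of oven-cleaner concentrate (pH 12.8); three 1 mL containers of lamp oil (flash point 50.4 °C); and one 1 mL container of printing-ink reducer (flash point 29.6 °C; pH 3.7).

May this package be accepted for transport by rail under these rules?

With pH 12.8 (≥ 12.5), the oven-cleaner concentrate falls in Group Z6.
Lamp oil: flash point 50.4 °C ≤ 60.5 °C → Group Z2 (Flammable Liquid).
The printing-ink reducer has flash point 29.6 °C, which is ≤ 60.5 °C, so it is Group Z2 (Flammable Liquid).
Total Group Z2: (three 1 mL containers = 3 mL) + 1 mL = 4 mL.
4 mL exceeds the rail limit of 2 mL for Group Z2.
Group Z6 quantity: 70 mL.
That is within the Group Z6 rail limit of 100 mL.
The segregation rule (Group Z2 with Group Z8) does not apply to Group Z2 with Group Z6.

No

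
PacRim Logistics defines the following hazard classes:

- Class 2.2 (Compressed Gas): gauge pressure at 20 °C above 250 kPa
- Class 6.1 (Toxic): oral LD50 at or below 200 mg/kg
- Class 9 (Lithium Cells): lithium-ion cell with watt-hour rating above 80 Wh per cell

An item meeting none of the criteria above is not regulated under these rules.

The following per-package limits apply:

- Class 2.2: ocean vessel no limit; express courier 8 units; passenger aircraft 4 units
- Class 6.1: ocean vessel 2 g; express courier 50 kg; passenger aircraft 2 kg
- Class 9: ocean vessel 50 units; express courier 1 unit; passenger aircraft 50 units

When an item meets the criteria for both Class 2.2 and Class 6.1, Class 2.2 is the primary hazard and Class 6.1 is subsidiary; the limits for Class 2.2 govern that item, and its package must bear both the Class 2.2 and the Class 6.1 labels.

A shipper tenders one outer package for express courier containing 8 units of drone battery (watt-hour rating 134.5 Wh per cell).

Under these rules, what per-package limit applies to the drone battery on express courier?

The drone battery has watt-hour rating 134.5 Wh per cell, which is > 80 Wh per cell, so it is Class 9 (Lithium Cells).
The express courier limit for Class 9 is 1 unit.

1 unit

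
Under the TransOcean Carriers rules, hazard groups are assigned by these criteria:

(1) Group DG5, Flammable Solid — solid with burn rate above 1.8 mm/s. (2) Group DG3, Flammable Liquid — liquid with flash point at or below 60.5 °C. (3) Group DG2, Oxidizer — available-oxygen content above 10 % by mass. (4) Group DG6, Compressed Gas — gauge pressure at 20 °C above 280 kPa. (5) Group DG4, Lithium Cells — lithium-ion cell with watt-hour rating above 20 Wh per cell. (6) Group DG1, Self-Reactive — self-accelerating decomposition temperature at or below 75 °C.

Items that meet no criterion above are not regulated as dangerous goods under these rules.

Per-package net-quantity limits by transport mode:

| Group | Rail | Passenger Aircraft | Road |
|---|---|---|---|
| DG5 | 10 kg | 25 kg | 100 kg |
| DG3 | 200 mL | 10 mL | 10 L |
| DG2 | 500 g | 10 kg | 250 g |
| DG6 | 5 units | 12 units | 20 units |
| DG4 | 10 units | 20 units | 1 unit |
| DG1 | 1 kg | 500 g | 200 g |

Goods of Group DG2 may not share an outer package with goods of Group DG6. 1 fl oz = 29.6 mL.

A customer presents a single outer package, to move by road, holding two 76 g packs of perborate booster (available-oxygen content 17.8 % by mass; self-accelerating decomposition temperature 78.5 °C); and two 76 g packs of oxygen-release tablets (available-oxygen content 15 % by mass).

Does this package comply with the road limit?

Available-oxygen content 17.8 % by mass meets the Group DG2 criterion (Oxidizer), so the perborate booster is Group DG2.
Oxygen-release tablets: available-oxygen content 15 % by mass > 10 % by mass → Group DG2 (Oxidizer).
Group DG2 net quantity: (two 76 g packs = 152 g) + (two 76 g packs = 152 g) = 304 g.
304 g > 250 g (road limit, Group DG2) — over the limit.

No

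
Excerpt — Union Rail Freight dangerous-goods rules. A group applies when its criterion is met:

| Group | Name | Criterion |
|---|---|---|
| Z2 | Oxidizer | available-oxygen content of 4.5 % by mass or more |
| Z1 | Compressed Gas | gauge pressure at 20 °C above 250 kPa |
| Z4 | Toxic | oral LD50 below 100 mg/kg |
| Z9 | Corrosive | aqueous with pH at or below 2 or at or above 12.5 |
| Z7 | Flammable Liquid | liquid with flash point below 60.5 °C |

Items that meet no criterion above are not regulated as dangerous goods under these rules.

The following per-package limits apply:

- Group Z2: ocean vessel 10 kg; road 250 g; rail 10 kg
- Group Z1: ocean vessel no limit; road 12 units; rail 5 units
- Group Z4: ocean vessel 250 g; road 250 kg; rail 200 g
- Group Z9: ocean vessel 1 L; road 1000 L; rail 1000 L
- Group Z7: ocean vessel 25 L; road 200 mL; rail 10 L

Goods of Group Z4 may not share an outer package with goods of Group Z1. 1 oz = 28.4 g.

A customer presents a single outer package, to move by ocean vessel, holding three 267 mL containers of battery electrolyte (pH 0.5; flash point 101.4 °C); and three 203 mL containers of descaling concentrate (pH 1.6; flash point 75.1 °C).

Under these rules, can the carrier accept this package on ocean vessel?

No

Battery electrolyte: pH 0.5 ≤ 2 → Group Z9 (Corrosive).
pH 1.6 meets the Group Z9 criterion (Corrosive), so the descaling concentrate is Group Z9.
Group Z9 net quantity: (three 267 mL containers = 801 mL) + (three 203 mL containers = 609 mL) = 1.41 L.
That exceeds the Group Z9 ocean vessel limit of 1 L.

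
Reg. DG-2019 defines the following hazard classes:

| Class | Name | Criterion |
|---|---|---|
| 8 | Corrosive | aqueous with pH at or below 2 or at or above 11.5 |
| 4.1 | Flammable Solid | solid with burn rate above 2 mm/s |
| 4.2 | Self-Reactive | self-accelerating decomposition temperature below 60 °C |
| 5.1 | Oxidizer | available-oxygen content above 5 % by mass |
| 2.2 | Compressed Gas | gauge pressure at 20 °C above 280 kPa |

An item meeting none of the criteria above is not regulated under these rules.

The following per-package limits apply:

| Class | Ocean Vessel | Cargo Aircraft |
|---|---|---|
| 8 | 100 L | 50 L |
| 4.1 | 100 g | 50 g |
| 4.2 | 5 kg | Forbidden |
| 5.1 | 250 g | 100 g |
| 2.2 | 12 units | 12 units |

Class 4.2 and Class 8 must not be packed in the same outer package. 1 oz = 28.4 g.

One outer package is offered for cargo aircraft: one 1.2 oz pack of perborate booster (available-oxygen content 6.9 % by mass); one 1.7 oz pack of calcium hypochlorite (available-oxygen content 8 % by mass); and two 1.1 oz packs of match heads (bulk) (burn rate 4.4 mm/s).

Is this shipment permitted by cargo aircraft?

Available-oxygen content 6.9 % by mass meets the Class 5.1 criterion (Oxidizer), so the perborate booster is Class 5.1.
Available-oxygen content 8 % by mass meets the Class 5.1 criterion (Oxidizer), so the calcium hypochlorite is Class 5.1.
The match heads (bulk) have burn rate 4.4 mm/s, which is > 2 mm/s, so they are Class 4.1 (Flammable Solid).
Total Class 5.1: (one 1.2 oz pack = 34.08 g) + (one 1.7 oz pack = 48.28 g) = 82.36 g.
That is within the Class 5.1 cargo aircraft limit of 100 g.
Class 4.1 quantity: two 1.1 oz packs = 62.48 g.
62.48 g exceeds the cargo aircraft limit of 50 g for Class 4.1.
The segregation rule (Class 4.2 with Class 8) does not apply to Class 5.1 with Class 4.1.

No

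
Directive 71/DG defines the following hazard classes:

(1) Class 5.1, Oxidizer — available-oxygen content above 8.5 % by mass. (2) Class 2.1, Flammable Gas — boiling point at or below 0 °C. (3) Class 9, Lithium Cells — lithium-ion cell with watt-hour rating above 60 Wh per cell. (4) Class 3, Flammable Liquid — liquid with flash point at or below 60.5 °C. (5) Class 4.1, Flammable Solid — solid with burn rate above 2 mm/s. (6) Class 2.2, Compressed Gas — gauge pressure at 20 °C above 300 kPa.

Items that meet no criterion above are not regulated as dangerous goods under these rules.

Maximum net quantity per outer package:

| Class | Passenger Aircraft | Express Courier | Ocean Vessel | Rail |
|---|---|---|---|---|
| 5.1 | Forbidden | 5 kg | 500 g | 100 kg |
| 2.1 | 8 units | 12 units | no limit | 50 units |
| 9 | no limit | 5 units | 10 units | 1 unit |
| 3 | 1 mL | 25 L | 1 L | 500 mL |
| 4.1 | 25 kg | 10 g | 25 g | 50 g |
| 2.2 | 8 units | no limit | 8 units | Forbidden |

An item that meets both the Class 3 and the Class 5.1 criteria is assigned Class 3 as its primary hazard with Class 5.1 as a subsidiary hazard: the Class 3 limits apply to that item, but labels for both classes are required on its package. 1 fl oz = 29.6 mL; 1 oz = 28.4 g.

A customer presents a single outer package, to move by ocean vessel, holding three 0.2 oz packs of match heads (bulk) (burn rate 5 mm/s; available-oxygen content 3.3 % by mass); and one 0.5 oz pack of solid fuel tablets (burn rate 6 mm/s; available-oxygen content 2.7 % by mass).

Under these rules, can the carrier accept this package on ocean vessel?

Match heads (bulk): burn rate 5 mm/s > 2 mm/s → Class 4.1 (Flammable Solid).
With burn rate 6 mm/s (> 2 mm/s), the solid fuel tablets fall in Class 4.1.
Class 4.1 net quantity: (three 0.2 oz packs = 17.04 g) + (one 0.5 oz pack = 14.2 g) = 31.24 g.
31.24 g exceeds the ocean vessel limit of 25 g for Class 4.1.

No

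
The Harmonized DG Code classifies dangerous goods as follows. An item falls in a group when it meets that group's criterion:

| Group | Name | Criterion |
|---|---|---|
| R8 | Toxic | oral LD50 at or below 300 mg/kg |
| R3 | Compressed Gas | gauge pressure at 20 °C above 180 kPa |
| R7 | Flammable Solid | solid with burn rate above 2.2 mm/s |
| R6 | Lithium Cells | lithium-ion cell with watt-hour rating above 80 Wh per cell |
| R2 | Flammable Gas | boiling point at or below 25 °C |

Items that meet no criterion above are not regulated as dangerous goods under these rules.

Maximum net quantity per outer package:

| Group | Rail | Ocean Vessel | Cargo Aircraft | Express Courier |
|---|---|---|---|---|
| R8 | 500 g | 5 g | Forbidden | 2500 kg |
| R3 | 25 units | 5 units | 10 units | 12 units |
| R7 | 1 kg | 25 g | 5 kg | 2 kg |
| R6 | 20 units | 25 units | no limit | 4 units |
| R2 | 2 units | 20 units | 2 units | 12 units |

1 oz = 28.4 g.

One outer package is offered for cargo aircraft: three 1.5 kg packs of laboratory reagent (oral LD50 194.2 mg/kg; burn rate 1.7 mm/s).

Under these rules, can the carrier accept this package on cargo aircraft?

The laboratory reagent has oral LD50 194.2 mg/kg, which is ≤ 300 mg/kg, so it is Group R8 (Toxic).
Group R8 quantity: three 1.5 kg packs = 4.5 kg.
Group R8 is Forbidden by cargo aircraft.

No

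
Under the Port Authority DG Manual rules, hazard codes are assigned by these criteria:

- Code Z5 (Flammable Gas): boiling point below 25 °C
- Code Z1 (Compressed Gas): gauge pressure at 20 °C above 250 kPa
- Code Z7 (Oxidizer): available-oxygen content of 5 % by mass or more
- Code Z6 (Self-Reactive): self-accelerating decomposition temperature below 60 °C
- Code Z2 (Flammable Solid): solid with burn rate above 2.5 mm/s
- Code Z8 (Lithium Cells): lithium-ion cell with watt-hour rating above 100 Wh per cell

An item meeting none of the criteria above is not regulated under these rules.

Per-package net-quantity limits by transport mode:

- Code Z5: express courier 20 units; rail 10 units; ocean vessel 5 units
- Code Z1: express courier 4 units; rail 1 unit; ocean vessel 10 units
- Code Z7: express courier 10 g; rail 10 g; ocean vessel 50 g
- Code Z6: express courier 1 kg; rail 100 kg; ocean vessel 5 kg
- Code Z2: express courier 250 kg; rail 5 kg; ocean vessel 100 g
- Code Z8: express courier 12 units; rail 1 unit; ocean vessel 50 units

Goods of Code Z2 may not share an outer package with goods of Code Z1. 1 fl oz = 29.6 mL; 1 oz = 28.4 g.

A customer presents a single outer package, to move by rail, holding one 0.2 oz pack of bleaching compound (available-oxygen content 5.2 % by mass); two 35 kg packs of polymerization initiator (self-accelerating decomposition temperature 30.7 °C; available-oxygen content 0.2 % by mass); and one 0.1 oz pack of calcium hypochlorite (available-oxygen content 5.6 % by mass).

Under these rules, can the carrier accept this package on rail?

The bleaching compound has available-oxygen content 5.2 % by mass, which is ≥ 5 % by mass, so it is Code Z7 (Oxidizer).
The polymerization initiator has self-accelerating decomposition temperature 30.7 °C, which is < 60 °C, so it is Code Z6 (Self-Reactive).
With available-oxygen content 5.6 % by mass (≥ 5 % by mass), the calcium hypochlorite falls in Code Z7.
Code Z6 quantity: two 35 kg packs = 70 kg.
70 kg is within the rail limit of 100 kg for Code Z6.
Total Code Z7: (one 0.2 oz pack = 5.68 g) + (one 0.1 oz pack = 2.84 g) = 8.52 g.
That is within the Code Z7 rail limit of 10 g.
The segregation rule (Code Z2 with Code Z1) does not apply to Code Z6 with Code Z7.
Every hazard code is within its rail limit and no segregation rule is violated.

Yes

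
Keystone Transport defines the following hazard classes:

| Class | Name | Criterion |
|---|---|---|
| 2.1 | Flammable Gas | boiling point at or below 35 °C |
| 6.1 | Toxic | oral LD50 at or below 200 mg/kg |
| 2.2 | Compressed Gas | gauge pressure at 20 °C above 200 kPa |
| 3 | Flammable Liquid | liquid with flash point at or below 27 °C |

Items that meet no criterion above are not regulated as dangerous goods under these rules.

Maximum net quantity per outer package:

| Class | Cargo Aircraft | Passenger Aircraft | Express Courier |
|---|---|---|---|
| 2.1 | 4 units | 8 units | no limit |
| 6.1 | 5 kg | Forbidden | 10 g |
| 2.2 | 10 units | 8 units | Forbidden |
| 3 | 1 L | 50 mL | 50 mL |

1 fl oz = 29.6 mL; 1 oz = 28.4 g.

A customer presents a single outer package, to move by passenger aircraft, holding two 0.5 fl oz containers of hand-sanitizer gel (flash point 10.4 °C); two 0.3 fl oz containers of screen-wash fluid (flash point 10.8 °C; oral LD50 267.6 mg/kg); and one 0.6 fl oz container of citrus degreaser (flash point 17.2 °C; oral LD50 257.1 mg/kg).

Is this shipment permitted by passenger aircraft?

The hand-sanitizer gel has flash point 10.4 °C, which is ≤ 27 °C, so it is Class 3 (Flammable Liquid).
Flash point 10.8 °C meets the Class 3 criterion (Flammable Liquid), so the screen-wash fluid is Class 3.
Citrus degreaser: flash point 17.2 °C ≤ 27 °C → Class 3 (Flammable Liquid).
Total Class 3: (two 0.5 fl oz containers = 29.6 mL) + (two 0.3 fl oz containers = 17.76 mL) + (one 0.6 fl oz container = 17.76 mL) = 65.12 mL.
65.12 mL exceeds the passenger aircraft limit of 50 mL for Class 3.

No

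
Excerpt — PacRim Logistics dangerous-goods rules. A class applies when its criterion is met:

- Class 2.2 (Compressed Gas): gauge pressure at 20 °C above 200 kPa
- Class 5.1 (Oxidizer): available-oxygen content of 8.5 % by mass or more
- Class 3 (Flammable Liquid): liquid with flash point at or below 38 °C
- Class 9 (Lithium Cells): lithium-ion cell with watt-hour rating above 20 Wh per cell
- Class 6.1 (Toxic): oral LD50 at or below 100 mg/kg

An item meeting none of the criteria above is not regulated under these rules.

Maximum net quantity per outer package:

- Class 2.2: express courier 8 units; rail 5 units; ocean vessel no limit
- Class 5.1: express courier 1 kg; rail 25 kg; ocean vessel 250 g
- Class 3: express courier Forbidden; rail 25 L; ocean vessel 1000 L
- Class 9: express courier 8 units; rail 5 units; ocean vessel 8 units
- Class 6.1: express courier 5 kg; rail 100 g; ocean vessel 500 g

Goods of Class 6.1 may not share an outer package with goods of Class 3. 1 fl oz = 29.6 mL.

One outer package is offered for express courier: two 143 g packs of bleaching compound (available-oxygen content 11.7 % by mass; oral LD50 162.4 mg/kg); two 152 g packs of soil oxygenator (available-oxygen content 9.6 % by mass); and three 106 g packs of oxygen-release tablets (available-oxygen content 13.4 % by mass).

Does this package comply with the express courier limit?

Yes

Available-oxygen content 11.7 % by mass meets the Class 5.1 criterion (Oxidizer), so the bleaching compound is Class 5.1.
Available-oxygen content 9.6 % by mass meets the Class 5.1 criterion (Oxidizer), so the soil oxygenator is Class 5.1.
Available-oxygen content 13.4 % by mass meets the Class 5.1 criterion (Oxidizer), so the oxygen-release tablets are Class 5.1.
Total Class 5.1: (two 143 g packs = 286 g) + (two 152 g packs = 304 g) + (three 106 g packs = 318 g) = 908 g.
908 g is within the express courier limit of 1 kg for Class 5.1.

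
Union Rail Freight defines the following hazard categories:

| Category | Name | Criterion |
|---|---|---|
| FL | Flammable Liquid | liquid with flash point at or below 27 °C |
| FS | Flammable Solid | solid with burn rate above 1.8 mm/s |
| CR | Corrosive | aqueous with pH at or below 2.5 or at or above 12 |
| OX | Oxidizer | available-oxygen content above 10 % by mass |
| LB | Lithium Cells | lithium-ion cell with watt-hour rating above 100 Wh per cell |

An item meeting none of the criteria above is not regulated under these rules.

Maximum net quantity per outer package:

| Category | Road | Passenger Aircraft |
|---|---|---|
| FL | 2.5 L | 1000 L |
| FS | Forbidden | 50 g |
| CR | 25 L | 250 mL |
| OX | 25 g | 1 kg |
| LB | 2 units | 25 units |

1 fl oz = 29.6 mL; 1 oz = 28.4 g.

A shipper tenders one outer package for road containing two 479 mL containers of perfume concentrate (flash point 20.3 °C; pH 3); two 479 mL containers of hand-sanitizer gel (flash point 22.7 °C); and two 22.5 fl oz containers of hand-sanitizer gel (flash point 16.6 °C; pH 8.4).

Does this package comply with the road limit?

No

Flash point 20.3 °C meets the Category FL criterion (Flammable Liquid), so the perfume concentrate is Category FL.
Flash point 22.7 °C meets the Category FL criterion (Flammable Liquid), so the hand-sanitizer gel is Category FL.
Flash point 16.6 °C meets the Category FL criterion (Flammable Liquid), so the hand-sanitizer gel is Category FL.
Total Category FL: (two 479 mL containers = 958 mL) + (two 479 mL containers = 958 mL) + (two 22.5 fl oz containers = 1.332 L) = 3.248 L.
3.248 L exceeds the road limit of 2.5 L for Category FL.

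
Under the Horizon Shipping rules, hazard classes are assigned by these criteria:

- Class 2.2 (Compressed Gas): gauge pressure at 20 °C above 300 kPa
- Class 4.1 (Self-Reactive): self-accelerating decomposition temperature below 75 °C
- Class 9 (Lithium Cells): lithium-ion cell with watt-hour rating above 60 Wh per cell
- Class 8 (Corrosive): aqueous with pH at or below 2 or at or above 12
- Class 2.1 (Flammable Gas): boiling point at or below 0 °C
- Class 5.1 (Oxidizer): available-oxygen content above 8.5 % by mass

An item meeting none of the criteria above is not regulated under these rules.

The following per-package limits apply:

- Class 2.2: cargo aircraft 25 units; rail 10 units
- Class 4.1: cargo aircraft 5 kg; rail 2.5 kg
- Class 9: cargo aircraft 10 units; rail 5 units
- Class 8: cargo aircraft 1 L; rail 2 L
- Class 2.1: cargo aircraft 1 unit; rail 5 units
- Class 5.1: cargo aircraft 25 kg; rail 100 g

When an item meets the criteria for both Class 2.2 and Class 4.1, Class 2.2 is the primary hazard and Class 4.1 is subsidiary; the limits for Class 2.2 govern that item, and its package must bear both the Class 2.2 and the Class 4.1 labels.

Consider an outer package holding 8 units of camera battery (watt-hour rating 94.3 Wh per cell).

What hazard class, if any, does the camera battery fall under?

Watt-hour rating 94.3 Wh per cell meets the Class 9 criterion (Lithium Cells), so the camera battery is Class 9.

Class 9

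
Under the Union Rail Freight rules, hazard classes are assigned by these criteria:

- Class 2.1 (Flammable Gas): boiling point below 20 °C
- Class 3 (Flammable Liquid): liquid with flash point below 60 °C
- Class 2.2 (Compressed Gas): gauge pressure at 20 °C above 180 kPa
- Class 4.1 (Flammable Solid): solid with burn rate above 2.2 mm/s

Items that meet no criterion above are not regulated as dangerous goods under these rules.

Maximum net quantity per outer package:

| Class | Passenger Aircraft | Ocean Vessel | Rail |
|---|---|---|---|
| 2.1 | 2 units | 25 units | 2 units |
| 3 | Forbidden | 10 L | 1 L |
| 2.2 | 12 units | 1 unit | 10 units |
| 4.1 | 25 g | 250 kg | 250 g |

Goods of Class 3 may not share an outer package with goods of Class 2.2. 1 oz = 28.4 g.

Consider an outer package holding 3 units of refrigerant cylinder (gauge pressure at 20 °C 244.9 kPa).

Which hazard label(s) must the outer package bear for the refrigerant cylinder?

Gauge pressure at 20 °C 244.9 kPa meets the Class 2.2 criterion (Compressed Gas), so the refrigerant cylinder is Class 2.2.
Only the Class 2.2 label is required.

Class 2.2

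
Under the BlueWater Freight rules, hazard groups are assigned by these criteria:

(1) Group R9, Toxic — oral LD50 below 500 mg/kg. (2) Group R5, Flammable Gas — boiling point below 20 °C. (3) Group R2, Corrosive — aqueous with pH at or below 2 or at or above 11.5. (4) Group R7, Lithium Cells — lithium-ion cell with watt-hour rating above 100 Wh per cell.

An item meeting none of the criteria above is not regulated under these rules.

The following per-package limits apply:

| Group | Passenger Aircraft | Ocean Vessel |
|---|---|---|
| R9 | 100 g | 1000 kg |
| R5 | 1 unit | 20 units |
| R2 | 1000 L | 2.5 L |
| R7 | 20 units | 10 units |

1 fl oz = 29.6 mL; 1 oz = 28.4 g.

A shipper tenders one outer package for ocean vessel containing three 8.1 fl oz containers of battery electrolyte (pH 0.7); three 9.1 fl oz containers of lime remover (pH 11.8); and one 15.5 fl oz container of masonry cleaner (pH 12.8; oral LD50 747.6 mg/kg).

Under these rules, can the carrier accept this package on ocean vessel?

Yes

The battery electrolyte has pH 0.7, which is ≤ 2, so it is Group R2 (Corrosive).
With pH 11.8 (≥ 11.5), the lime remover falls in Group R2.
With pH 12.8 (≥ 11.5), the masonry cleaner falls in Group R2.
Group R2 net quantity: (three 8.1 fl oz containers = 719.28 mL) + (three 9.1 fl oz containers = 808.08 mL) + (one 15.5 fl oz container = 458.8 mL) = 1986.16 mL.
That is within the Group R2 ocean vessel limit of 2.5 L.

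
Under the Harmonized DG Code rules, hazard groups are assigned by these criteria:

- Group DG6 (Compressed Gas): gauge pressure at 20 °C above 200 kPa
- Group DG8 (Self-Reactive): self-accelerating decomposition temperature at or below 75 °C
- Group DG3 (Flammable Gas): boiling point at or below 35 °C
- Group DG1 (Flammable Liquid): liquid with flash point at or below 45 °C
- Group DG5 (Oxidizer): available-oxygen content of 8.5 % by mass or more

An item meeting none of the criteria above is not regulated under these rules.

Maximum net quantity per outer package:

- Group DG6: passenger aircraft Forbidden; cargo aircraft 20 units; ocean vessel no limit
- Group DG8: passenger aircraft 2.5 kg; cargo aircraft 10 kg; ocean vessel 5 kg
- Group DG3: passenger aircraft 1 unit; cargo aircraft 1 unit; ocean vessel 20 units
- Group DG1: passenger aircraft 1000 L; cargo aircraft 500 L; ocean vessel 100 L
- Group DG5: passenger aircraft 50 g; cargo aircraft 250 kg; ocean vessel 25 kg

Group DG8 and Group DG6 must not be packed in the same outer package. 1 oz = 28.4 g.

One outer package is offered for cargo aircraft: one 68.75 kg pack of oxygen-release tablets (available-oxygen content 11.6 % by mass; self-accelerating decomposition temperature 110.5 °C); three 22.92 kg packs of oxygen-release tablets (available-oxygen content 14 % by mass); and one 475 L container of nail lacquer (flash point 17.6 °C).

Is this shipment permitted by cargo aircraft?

Yes

The oxygen-release tablets have available-oxygen content 11.6 % by mass, which is ≥ 8.5 % by mass, so they are Group DG5 (Oxidizer).
Oxygen-release tablets: available-oxygen content 14 % by mass ≥ 8.5 % by mass → Group DG5 (Oxidizer).
Flash point 17.6 °C meets the Group DG1 criterion (Flammable Liquid), so the nail lacquer is Group DG1.
Total Group DG5: 68.75 kg + (three 22.92 kg packs = 68.76 kg) = 137.51 kg.
That is within the Group DG5 cargo aircraft limit of 250 kg.
Group DG1 quantity: 475 L.
475 L ≤ 500 L (cargo aircraft limit, Group DG1) — within limit.
The segregation rule (Group DG8 with Group DG6) does not apply to Group DG5 with Group DG1.
Every hazard group is within its cargo aircraft limit and no segregation rule is violated.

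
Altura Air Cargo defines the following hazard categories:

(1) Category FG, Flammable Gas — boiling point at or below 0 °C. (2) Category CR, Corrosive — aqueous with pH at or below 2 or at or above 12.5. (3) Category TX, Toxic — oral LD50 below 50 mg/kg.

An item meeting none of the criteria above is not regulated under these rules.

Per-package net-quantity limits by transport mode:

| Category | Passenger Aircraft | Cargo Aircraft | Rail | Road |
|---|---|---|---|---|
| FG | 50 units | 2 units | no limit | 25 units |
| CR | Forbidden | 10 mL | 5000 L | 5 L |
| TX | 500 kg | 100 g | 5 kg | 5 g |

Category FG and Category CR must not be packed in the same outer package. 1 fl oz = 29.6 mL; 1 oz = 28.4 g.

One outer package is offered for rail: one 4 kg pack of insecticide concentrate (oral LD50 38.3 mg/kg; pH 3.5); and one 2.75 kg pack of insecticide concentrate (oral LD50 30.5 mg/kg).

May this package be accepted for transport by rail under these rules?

The insecticide concentrate has oral LD50 38.3 mg/kg, which is < 50 mg/kg, so it is Category TX (Toxic).
Oral LD50 30.5 mg/kg meets the Category TX criterion (Toxic), so the insecticide concentrate is Category TX.
Category TX net quantity: 4 kg + 2.75 kg = 6.75 kg.
6.75 kg > 5 kg (rail limit, Category TX) — over the limit.

No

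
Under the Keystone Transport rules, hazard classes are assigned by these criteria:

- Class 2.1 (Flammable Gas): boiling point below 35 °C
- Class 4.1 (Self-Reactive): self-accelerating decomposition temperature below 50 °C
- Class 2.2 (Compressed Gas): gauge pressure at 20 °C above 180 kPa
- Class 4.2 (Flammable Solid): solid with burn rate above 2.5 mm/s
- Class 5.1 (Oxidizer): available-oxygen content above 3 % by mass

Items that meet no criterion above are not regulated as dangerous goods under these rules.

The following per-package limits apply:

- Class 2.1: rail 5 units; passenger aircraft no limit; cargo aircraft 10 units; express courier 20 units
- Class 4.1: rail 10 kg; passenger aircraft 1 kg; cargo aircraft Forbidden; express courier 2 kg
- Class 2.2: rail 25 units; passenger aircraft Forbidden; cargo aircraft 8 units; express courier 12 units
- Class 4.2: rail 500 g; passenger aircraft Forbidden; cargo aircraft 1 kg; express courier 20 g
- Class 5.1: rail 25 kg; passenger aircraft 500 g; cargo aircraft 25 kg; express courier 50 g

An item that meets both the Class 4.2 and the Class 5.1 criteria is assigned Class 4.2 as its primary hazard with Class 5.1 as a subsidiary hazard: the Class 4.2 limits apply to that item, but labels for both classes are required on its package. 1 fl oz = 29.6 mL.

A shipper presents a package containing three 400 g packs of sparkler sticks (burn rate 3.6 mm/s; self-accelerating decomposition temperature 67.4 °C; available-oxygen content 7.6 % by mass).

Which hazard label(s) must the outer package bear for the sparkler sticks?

Class 4.2 and 5.1

Sparkler sticks: burn rate 3.6 mm/s > 2.5 mm/s → Class 4.2 (Flammable Solid).
Available-oxygen content 7.6 % by mass meets the Class 5.1 criterion (Oxidizer), so the sparkler sticks are Class 5.1.
By the precedence rule Class 4.2 is primary and Class 5.1 is subsidiary, and that rule requires both labels on the package.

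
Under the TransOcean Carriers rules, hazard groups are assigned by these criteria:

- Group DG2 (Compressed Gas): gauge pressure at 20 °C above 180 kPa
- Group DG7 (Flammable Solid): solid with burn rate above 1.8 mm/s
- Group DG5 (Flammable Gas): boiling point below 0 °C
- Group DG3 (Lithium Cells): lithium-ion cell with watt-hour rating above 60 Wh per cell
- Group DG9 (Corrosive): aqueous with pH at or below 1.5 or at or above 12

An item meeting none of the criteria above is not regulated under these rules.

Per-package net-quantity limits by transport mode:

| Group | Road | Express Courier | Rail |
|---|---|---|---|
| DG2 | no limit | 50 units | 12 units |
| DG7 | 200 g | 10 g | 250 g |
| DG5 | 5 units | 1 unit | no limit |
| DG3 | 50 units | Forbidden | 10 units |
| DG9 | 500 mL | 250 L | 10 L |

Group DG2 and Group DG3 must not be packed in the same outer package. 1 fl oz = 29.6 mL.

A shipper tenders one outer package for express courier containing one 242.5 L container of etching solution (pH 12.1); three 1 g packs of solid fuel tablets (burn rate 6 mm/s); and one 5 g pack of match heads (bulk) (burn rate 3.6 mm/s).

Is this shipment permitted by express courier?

The etching solution has pH 12.1, which is ≥ 12, so it is Group DG9 (Corrosive).
The solid fuel tablets have burn rate 6 mm/s, which is > 1.8 mm/s, so they are Group DG7 (Flammable Solid).
The match heads (bulk) have burn rate 3.6 mm/s, which is > 1.8 mm/s, so they are Group DG7 (Flammable Solid).
Group DG9 quantity: 242.5 L.
242.5 L is within the express courier limit of 250 L for Group DG9.
Total Group DG7: (three 1 g packs = 3 g) + 5 g = 8 g.
8 g ≤ 10 g (express courier limit, Group DG7) — within limit.
The segregation rule (Group DG2 with Group DG3) does not apply to Group DG9 with Group DG7.
Every hazard group is within its express courier limit and no segregation rule is violated.

Yes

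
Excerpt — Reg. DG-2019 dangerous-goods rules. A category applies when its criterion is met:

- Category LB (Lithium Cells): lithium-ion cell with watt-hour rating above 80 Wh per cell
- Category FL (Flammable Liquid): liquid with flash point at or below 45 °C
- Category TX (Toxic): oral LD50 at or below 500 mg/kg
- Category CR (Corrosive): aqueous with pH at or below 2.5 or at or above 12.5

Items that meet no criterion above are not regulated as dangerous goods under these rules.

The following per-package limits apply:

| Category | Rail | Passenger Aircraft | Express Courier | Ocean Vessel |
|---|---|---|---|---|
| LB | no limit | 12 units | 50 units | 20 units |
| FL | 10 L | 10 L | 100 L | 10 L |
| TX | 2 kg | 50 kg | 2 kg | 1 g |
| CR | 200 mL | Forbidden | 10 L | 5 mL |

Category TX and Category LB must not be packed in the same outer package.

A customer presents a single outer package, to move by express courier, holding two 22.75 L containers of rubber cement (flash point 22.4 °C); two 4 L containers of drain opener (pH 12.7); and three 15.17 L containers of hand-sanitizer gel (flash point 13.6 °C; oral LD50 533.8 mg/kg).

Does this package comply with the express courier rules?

Rubber cement: flash point 22.4 °C ≤ 45 °C → Category FL (Flammable Liquid).
pH 12.7 meets the Category CR criterion (Corrosive), so the drain opener is Category CR.
Flash point 13.6 °C meets the Category FL criterion (Flammable Liquid), so the hand-sanitizer gel is Category FL.
Category CR quantity: two 4 L containers = 8 L.
8 L ≤ 10 L (express courier limit, Category CR) — within limit.
Total Category FL: (two 22.75 L containers = 45.5 L) + (three 15.17 L containers = 45.51 L) = 91.01 L.
91.01 L is within the express courier limit of 100 L for Category FL.
The segregation rule (Category TX with Category LB) does not apply to Category CR with Category FL.
Every hazard category is within its express courier limit and no segregation rule is violated.

Yes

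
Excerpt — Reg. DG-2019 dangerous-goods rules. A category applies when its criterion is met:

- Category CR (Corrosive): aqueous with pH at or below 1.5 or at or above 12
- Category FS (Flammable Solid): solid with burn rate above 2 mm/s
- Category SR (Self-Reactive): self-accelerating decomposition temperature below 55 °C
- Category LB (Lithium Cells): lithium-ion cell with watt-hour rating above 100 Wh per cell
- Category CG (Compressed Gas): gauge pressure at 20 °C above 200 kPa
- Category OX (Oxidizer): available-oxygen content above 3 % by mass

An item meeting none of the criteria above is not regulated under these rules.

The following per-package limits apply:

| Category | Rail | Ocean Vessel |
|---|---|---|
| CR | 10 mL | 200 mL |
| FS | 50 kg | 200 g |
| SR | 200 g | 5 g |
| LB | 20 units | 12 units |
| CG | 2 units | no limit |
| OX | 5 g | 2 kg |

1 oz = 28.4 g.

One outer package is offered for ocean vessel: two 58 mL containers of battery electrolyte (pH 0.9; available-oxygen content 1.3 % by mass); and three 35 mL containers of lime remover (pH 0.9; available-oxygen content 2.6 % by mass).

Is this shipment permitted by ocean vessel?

pH 0.9 meets the Category CR criterion (Corrosive), so the battery electrolyte is Category CR.
The lime remover has pH 0.9, which is ≤ 1.5, so it is Category CR (Corrosive).
Total Category CR: (two 58 mL containers = 116 mL) + (three 35 mL containers = 105 mL) = 221 mL.
That exceeds the Category CR ocean vessel limit of 200 mL.

No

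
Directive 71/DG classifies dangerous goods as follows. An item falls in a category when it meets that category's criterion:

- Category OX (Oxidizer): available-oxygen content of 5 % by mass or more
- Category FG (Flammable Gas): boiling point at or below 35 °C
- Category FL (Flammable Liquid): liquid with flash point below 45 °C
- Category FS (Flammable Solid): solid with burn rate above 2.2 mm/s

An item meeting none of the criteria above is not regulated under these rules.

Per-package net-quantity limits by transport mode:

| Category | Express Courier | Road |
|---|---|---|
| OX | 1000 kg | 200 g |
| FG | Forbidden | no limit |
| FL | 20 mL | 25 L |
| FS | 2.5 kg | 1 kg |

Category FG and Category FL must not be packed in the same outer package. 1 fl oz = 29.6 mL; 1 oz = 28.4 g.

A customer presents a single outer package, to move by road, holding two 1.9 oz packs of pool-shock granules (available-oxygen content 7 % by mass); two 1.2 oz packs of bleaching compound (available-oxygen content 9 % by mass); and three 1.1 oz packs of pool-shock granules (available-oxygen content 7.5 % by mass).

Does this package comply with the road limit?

No

The pool-shock granules have available-oxygen content 7 % by mass, which is ≥ 5 % by mass, so they are Category OX (Oxidizer).
The bleaching compound has available-oxygen content 9 % by mass, which is ≥ 5 % by mass, so it is Category OX (Oxidizer).
The pool-shock granules have available-oxygen content 7.5 % by mass, which is ≥ 5 % by mass, so they are Category OX (Oxidizer).
Total Category OX: (two 1.9 oz packs = 107.92 g) + (two 1.2 oz packs = 68.16 g) + (three 1.1 oz packs = 93.72 g) = 269.8 g.
That exceeds the Category OX road limit of 200 g.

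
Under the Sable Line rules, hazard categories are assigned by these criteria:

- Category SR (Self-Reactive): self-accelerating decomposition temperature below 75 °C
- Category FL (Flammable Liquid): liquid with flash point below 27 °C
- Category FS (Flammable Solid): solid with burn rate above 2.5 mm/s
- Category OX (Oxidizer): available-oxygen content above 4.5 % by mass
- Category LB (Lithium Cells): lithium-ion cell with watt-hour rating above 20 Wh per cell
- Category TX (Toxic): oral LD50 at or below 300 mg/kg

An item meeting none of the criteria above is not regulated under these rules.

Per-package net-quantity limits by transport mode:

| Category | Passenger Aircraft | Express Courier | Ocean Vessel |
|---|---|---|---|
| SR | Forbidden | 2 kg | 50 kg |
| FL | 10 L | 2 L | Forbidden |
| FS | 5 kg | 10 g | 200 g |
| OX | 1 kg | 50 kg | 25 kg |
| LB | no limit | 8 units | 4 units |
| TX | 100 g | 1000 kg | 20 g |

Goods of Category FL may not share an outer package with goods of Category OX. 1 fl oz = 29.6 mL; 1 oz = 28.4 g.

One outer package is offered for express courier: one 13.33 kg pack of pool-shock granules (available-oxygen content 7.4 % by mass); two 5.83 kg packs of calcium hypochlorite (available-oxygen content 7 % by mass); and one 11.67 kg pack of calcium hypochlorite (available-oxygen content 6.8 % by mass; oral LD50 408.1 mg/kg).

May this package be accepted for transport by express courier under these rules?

Yes

The pool-shock granules have available-oxygen content 7.4 % by mass, which is > 4.5 % by mass, so they are Category OX (Oxidizer).
The calcium hypochlorite has available-oxygen content 7 % by mass, which is > 4.5 % by mass, so it is Category OX (Oxidizer).
Calcium hypochlorite: available-oxygen content 6.8 % by mass > 4.5 % by mass → Category OX (Oxidizer).
Category OX net quantity: 13.33 kg + (two 5.83 kg packs = 11.66 kg) + 11.67 kg = 36.66 kg.
36.66 kg is within the express courier limit of 50 kg for Category OX.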